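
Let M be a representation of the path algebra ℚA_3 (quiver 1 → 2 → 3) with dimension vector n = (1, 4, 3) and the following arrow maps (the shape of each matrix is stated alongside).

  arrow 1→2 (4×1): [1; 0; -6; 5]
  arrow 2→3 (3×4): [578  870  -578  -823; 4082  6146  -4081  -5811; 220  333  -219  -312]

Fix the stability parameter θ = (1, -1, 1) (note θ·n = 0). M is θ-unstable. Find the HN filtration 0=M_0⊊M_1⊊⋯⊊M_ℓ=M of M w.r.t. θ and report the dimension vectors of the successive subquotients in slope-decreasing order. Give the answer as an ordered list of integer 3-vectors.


Barcode: M ≅ I[1,3], I[2,2], I[2,3]^2. HN layers by μ_θ (3 steps, strictly decreasing):
  μ^(1)=1; μ^(2)=0; μ^(3)=-1

((0, 0, 3); (1, 1, 0); (0, 3, 0))


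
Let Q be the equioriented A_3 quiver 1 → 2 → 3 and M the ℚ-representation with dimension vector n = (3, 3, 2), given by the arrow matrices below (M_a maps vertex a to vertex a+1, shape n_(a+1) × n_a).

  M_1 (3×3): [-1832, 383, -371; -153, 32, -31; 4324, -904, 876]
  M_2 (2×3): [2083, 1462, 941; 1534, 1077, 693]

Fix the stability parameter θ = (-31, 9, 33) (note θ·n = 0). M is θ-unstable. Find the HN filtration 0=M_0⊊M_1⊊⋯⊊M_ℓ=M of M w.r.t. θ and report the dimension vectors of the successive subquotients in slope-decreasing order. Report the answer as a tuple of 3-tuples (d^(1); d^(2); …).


Interval decomposition of M: I[1,2], I[1,3]^2.
HN type (ℓ=3): μ^(1)=33; μ^(2)=9; μ^(3)=-31

((0, 0, 2); (0, 3, 0); (3, 0, 0))


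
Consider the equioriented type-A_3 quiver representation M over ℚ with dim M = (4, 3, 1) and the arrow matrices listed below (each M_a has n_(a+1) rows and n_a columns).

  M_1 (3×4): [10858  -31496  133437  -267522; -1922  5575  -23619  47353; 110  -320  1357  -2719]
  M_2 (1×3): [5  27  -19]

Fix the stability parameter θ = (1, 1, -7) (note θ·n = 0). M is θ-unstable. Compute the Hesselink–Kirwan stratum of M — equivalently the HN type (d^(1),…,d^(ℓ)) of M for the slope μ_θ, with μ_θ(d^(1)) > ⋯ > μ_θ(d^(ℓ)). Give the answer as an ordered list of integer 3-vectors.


Barcode: M ≅ I[1,1], I[1,2]^2, I[1,3]. HN layers by μ_θ (2 steps, strictly decreasing):
  μ^(1)=1; μ^(2)=-5/3

((3, 2, 0); (1, 1, 1))


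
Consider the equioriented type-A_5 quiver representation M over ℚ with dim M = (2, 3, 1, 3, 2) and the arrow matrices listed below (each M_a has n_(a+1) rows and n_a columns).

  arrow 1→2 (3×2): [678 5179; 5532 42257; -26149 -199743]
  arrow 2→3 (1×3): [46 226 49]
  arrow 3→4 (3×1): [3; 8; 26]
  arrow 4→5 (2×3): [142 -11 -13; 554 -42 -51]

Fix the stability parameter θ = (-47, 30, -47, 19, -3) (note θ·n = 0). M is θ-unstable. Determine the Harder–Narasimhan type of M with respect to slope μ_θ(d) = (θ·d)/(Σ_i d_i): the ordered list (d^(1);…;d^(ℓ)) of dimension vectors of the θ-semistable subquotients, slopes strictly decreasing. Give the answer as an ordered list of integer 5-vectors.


Barcode: M ≅ I[1,2], I[1,4], I[2,2], I[4,5]^2. HN layers by μ_θ (5 steps, strictly decreasing):
  μ^(1)=30; μ^(2)=19; μ^(3)=8; μ^(4)=-17/2; μ^(5)=-47

((0, 2, 0, 0, 0); (0, 0, 0, 1, 0); (0, 0, 0, 2, 2); (0, 1, 1, 0, 0); (2, 0, 0, 0, 0))


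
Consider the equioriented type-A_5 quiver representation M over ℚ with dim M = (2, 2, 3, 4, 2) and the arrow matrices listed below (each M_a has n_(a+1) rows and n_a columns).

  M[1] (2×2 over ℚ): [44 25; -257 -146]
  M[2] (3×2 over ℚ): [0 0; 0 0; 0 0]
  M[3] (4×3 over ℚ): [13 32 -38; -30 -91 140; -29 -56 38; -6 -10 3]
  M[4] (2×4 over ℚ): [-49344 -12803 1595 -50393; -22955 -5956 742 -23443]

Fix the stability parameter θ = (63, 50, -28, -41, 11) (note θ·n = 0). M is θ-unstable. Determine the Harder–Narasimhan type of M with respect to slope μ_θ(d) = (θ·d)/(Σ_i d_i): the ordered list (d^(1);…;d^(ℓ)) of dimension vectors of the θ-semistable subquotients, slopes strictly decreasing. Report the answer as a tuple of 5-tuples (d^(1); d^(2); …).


Interval decomposition of M: I[1,2]^2, I[3,4], I[3,5]^2, I[4,4].
HN type (ℓ=4): μ^(1)=113/2; μ^(2)=11; μ^(3)=-69/2; μ^(4)=-41

((2, 2, 0, 0, 0); (0, 0, 0, 0, 2); (0, 0, 3, 3, 0); (0, 0, 0, 1, 0))


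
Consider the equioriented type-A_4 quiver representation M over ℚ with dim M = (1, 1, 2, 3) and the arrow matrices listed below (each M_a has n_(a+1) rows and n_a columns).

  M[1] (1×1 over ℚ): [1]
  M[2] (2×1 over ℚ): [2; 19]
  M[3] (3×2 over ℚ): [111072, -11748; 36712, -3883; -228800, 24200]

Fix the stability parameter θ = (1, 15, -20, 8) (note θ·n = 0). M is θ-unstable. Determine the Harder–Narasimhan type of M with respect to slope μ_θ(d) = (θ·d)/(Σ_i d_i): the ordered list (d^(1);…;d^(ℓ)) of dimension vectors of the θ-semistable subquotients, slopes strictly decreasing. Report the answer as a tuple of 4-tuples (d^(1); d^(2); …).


Interval decomposition of M: I[1,4], I[3,3], I[4,4]^2.
HN type (ℓ=3): μ^(1)=8; μ^(2)=-4/3; μ^(3)=-20

((0, 0, 0, 3); (1, 1, 1, 0); (0, 0, 1, 0))


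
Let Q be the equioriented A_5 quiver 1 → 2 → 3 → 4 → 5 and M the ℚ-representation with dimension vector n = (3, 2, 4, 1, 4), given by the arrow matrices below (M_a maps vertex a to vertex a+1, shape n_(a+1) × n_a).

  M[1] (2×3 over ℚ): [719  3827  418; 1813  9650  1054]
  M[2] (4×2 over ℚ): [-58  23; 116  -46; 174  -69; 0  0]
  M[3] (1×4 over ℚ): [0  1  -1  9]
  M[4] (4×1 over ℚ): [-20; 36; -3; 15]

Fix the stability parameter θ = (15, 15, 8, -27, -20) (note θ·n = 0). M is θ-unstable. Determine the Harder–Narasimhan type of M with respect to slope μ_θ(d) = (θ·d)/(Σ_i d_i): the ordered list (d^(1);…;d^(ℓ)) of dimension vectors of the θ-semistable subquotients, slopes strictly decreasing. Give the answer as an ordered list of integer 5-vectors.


Interval decomposition of M: I[1,1], I[1,2], I[1,5], I[3,3]^3, I[5,5]^3.
HN type (ℓ=4): μ^(1)=15; μ^(2)=8; μ^(3)=-9/5; μ^(4)=-20

((2, 1, 0, 0, 0); (0, 0, 3, 0, 0); (1, 1, 1, 1, 1); (0, 0, 0, 0, 3))


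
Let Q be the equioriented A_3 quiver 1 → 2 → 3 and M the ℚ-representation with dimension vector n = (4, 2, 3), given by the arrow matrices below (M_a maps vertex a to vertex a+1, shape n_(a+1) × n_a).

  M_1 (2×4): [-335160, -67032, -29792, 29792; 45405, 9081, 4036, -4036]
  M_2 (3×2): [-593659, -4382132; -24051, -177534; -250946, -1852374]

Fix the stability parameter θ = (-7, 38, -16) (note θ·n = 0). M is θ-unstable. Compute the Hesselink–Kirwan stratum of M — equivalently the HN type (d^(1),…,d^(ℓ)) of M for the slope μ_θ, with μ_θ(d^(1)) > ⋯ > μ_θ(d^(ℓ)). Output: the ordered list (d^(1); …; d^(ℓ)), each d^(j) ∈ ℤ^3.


Interval decomposition of M: I[1,1]^3, I[1,3], I[2,3], I[3,3].
HN type (ℓ=3): μ^(1)=11; μ^(2)=-7; μ^(3)=-16

((0, 2, 2); (4, 0, 0); (0, 0, 1))


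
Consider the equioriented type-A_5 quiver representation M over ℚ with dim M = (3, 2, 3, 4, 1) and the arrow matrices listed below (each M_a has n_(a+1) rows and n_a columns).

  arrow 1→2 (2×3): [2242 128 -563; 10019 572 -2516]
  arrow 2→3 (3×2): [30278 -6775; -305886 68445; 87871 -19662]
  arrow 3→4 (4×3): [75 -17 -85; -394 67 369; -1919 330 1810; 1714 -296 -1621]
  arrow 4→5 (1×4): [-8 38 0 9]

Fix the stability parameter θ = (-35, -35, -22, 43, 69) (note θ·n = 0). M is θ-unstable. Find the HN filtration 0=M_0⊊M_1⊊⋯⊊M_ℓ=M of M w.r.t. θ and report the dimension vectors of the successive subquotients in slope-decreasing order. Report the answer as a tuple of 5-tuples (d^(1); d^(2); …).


Via rank(M_{q-1}∘⋯∘M_p): M ≅ I[1,1], I[1,4], I[1,5], I[3,4], I[4,4].
μ_θ-semistable layers: μ^(1)=69; μ^(2)=43; μ^(3)=-22; μ^(4)=-35

((0, 0, 0, 0, 1); (0, 0, 0, 4, 0); (0, 0, 3, 0, 0); (3, 2, 0, 0, 0))


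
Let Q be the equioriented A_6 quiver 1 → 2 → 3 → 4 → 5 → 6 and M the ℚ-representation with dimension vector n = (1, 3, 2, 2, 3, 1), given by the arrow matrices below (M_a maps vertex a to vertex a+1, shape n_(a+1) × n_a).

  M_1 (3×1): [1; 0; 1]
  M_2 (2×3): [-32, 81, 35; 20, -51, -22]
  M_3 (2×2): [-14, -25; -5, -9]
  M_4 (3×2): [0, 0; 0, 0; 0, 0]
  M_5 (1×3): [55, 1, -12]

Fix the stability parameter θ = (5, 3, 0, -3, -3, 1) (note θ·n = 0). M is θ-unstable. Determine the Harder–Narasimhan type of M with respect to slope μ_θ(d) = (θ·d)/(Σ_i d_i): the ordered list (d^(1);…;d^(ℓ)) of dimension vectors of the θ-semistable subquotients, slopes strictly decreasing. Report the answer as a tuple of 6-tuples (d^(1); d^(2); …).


Barcode: M ≅ I[1,4], I[2,2], I[2,4], I[5,5]^2, I[5,6]. HN layers by μ_θ (5 steps, strictly decreasing):
  μ^(1)=3; μ^(2)=5/4; μ^(3)=1; μ^(4)=0; μ^(5)=-3

((0, 1, 0, 0, 0, 0); (1, 1, 1, 1, 0, 0); (0, 0, 0, 0, 0, 1); (0, 1, 1, 1, 0, 0); (0, 0, 0, 0, 3, 0))


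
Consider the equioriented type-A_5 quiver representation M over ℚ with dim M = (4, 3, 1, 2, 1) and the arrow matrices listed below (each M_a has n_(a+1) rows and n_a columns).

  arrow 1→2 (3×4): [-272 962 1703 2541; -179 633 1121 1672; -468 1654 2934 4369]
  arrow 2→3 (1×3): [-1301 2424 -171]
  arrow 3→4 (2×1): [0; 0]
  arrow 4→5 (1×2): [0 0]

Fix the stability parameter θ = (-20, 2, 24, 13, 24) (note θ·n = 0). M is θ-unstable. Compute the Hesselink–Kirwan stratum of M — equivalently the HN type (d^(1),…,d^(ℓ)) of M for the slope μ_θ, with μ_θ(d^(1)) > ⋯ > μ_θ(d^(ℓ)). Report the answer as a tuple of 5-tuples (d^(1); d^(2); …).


Barcode: M ≅ I[1,1], I[1,2]^2, I[1,3], I[4,4]^2, I[5,5]. HN layers by μ_θ (4 steps, strictly decreasing):
  μ^(1)=24; μ^(2)=13; μ^(3)=2; μ^(4)=-20

((0, 0, 1, 0, 1); (0, 0, 0, 2, 0); (0, 3, 0, 0, 0); (4, 0, 0, 0, 0))


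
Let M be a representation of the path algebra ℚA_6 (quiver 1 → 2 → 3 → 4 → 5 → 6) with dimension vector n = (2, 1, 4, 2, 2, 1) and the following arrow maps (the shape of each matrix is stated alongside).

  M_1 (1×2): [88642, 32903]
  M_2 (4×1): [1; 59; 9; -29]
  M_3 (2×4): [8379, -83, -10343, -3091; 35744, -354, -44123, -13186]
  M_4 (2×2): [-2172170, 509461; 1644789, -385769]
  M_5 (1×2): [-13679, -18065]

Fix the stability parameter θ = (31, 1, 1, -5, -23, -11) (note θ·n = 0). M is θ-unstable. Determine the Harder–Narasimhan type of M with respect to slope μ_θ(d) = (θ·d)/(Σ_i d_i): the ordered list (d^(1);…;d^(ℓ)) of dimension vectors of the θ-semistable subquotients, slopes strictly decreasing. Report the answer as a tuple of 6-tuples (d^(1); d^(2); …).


Interval decomposition of M: I[1,1], I[1,5], I[3,3]^2, I[3,6].
HN type (ℓ=3): μ^(1)=31; μ^(2)=1; μ^(3)=-19/2

((1, 0, 0, 0, 0, 0); (1, 1, 3, 1, 1, 0); (0, 0, 1, 1, 1, 1))


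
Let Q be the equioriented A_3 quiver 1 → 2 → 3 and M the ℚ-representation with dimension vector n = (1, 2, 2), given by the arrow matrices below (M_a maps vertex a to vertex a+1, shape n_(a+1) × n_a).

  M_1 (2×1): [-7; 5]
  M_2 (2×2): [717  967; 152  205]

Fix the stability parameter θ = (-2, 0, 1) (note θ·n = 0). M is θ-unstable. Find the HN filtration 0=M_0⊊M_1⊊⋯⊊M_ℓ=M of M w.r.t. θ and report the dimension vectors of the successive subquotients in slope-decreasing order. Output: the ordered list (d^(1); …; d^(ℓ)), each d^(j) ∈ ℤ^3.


Barcode: M ≅ I[1,3], I[2,3]. HN layers by μ_θ (3 steps, strictly decreasing):
  μ^(1)=1; μ^(2)=0; μ^(3)=-2

((0, 0, 2); (0, 2, 0); (1, 0, 0))


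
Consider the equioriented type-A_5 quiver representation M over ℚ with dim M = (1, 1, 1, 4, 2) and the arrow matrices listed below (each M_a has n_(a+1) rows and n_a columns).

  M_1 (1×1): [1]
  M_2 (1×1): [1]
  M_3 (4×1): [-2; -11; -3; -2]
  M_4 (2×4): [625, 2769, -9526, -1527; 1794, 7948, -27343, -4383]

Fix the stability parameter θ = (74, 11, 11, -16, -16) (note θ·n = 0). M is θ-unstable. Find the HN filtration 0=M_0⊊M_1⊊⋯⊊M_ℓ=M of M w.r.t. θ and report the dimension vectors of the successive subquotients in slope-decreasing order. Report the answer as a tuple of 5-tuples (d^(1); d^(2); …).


Via rank(M_{q-1}∘⋯∘M_p): M ≅ I[1,5], I[4,4]^2, I[4,5].
μ_θ-semistable layers: μ^(1)=64/5; μ^(2)=-16

((1, 1, 1, 1, 1); (0, 0, 0, 3, 1))


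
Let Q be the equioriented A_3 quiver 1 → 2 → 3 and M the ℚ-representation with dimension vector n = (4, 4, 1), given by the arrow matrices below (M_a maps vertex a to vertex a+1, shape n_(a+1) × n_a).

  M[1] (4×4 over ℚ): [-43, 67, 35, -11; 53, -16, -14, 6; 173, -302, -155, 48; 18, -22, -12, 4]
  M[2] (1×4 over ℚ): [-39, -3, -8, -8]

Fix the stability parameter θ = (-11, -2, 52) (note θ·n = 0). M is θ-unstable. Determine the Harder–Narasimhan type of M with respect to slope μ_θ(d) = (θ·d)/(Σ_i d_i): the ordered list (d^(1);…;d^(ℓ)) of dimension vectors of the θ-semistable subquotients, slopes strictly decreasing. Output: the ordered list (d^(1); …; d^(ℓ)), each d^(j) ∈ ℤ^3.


Via rank(M_{q-1}∘⋯∘M_p): M ≅ I[1,2]^3, I[1,3].
μ_θ-semistable layers: μ^(1)=52; μ^(2)=-2; μ^(3)=-11

((0, 0, 1); (0, 4, 0); (4, 0, 0))


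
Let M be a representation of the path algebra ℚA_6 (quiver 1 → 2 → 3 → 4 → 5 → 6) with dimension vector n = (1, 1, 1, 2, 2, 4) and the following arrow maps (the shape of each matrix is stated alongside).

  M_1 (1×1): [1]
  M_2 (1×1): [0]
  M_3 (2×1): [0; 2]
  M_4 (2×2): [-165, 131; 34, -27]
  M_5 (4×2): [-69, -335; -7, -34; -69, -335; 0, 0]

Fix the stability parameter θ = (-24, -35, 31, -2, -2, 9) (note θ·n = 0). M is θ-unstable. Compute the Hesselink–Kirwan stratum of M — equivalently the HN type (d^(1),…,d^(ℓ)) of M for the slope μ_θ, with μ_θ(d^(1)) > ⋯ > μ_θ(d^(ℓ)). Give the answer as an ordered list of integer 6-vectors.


Via rank(M_{q-1}∘⋯∘M_p): M ≅ I[1,2], I[3,6], I[4,6], I[6,6]^2.
μ_θ-semistable layers: μ^(1)=9; μ^(2)=-2; μ^(3)=-59/2

((0, 0, 1, 1, 1, 4); (0, 0, 0, 1, 1, 0); (1, 1, 0, 0, 0, 0))


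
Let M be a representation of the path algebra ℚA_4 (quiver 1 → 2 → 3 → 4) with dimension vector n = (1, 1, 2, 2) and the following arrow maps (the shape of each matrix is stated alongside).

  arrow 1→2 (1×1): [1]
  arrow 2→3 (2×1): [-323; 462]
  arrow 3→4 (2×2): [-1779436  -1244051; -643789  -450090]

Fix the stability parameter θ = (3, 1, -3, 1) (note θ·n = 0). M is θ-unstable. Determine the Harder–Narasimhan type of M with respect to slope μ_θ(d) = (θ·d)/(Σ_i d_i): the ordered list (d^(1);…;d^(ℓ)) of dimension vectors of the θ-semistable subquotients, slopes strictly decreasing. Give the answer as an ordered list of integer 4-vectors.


Via rank(M_{q-1}∘⋯∘M_p): M ≅ I[1,4], I[3,4].
μ_θ-semistable layers: μ^(1)=1; μ^(2)=1/3; μ^(3)=-3

((0, 0, 0, 2); (1, 1, 1, 0); (0, 0, 1, 0))


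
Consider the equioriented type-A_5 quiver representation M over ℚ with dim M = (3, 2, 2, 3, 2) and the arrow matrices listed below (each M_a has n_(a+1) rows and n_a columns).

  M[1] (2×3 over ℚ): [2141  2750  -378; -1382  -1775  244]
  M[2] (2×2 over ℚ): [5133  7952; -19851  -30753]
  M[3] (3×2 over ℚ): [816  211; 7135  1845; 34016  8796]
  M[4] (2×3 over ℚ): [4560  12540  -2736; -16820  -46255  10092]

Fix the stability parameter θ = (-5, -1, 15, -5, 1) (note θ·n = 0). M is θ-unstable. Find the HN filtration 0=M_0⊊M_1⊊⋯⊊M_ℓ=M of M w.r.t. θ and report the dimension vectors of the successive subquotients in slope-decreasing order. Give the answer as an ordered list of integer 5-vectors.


Via rank(M_{q-1}∘⋯∘M_p): M ≅ I[1,1], I[1,4], I[1,5], I[4,4], I[5,5].
μ_θ-semistable layers: μ^(1)=5; μ^(2)=11/3; μ^(3)=1; μ^(4)=-1; μ^(5)=-5

((0, 0, 1, 1, 0); (0, 0, 1, 1, 1); (0, 0, 0, 0, 1); (0, 2, 0, 0, 0); (3, 0, 0, 1, 0))


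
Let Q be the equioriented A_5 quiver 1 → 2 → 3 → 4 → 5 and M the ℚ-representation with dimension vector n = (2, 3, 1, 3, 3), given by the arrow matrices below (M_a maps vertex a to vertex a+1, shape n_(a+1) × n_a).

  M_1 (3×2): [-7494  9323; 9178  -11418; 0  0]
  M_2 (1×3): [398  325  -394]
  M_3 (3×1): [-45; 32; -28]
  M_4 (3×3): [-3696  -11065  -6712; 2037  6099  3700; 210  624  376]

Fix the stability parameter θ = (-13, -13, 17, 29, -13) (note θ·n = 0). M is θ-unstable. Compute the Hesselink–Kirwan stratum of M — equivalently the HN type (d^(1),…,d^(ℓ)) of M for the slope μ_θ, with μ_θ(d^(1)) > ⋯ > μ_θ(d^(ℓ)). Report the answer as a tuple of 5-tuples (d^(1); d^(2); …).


Barcode: M ≅ I[1,2], I[1,5], I[2,2], I[4,4], I[4,5], I[5,5]. HN layers by μ_θ (4 steps, strictly decreasing):
  μ^(1)=29; μ^(2)=11; μ^(3)=8; μ^(4)=-13

((0, 0, 0, 1, 0); (0, 0, 1, 1, 1); (0, 0, 0, 1, 1); (2, 3, 0, 0, 1))


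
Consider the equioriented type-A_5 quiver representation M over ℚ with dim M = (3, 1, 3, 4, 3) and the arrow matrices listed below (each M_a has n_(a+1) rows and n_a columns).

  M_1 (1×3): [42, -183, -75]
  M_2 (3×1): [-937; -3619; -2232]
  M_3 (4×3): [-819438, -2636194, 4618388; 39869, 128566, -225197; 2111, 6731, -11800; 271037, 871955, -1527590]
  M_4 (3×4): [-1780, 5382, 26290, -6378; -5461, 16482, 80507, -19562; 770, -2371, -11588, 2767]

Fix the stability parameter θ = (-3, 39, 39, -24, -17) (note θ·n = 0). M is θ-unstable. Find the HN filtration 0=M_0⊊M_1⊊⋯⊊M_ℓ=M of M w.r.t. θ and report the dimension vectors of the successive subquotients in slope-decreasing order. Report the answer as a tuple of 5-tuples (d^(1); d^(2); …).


Interval decomposition of M: I[1,1]^2, I[1,5], I[3,4], I[3,5], I[4,5].
HN type (ℓ=6): μ^(1)=37/4; μ^(2)=15/2; μ^(3)=-2/3; μ^(4)=-3; μ^(5)=-17; μ^(6)=-24

((0, 1, 1, 1, 1); (0, 0, 1, 1, 0); (0, 0, 1, 1, 1); (3, 0, 0, 0, 0); (0, 0, 0, 0, 1); (0, 0, 0, 1, 0))


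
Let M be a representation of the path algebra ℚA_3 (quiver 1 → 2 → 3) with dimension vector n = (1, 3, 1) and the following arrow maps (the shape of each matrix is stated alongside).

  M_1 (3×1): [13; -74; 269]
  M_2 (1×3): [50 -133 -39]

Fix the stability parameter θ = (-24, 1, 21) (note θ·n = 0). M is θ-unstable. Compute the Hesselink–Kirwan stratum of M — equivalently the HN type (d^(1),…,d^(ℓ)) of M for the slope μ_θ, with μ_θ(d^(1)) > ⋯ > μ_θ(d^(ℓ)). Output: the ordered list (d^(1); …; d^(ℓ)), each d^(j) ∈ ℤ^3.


Via rank(M_{q-1}∘⋯∘M_p): M ≅ I[1,3], I[2,2]^2.
μ_θ-semistable layers: μ^(1)=21; μ^(2)=1; μ^(3)=-24

((0, 0, 1); (0, 3, 0); (1, 0, 0))


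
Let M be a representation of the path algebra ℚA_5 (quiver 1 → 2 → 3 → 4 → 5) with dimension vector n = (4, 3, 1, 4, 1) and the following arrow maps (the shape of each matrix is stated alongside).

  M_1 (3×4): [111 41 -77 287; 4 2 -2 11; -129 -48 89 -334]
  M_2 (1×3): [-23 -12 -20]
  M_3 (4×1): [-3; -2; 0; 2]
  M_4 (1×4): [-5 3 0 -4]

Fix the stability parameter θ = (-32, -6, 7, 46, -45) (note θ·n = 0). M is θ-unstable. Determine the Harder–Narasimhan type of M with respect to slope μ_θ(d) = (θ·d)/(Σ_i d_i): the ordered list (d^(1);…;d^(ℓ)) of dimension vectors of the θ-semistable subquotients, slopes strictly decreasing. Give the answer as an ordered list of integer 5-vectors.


Via rank(M_{q-1}∘⋯∘M_p): M ≅ I[1,1], I[1,2]^2, I[1,5], I[4,4]^3.
μ_θ-semistable layers: μ^(1)=46; μ^(2)=8/3; μ^(3)=-6; μ^(4)=-32

((0, 0, 0, 3, 0); (0, 0, 1, 1, 1); (0, 3, 0, 0, 0); (4, 0, 0, 0, 0))


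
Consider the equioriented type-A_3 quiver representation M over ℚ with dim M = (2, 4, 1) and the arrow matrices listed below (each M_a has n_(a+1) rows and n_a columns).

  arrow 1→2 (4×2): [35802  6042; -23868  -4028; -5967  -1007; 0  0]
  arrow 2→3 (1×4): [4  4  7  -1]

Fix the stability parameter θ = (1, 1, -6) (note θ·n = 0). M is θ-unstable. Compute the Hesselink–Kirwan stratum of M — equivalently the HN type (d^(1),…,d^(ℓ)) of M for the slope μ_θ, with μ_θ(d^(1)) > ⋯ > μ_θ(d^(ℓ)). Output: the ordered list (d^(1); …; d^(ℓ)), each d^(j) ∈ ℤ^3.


Barcode: M ≅ I[1,1], I[1,3], I[2,2]^3. HN layers by μ_θ (2 steps, strictly decreasing):
  μ^(1)=1; μ^(2)=-4/3

((1, 3, 0); (1, 1, 1))


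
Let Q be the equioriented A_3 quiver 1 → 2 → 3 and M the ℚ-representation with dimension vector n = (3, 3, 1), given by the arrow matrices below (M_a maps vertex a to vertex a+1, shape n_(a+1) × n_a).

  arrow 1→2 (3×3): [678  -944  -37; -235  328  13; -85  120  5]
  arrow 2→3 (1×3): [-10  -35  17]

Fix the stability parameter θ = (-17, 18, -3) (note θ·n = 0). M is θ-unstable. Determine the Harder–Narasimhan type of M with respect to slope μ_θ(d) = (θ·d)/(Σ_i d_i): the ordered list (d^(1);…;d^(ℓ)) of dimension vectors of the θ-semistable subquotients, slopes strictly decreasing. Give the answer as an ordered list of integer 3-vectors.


Interval decomposition of M: I[1,1], I[1,2]^2, I[2,3].
HN type (ℓ=3): μ^(1)=18; μ^(2)=15/2; μ^(3)=-17

((0, 2, 0); (0, 1, 1); (3, 0, 0))


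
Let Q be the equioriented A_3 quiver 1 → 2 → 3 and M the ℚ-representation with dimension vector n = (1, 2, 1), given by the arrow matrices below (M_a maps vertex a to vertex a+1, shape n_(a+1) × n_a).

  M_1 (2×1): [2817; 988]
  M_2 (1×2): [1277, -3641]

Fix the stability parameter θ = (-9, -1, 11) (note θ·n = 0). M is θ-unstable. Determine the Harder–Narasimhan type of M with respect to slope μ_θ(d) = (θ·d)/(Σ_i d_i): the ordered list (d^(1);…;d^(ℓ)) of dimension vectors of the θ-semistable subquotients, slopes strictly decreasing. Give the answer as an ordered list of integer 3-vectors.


Via rank(M_{q-1}∘⋯∘M_p): M ≅ I[1,3], I[2,2].
μ_θ-semistable layers: μ^(1)=11; μ^(2)=-1; μ^(3)=-9

((0, 0, 1); (0, 2, 0); (1, 0, 0))


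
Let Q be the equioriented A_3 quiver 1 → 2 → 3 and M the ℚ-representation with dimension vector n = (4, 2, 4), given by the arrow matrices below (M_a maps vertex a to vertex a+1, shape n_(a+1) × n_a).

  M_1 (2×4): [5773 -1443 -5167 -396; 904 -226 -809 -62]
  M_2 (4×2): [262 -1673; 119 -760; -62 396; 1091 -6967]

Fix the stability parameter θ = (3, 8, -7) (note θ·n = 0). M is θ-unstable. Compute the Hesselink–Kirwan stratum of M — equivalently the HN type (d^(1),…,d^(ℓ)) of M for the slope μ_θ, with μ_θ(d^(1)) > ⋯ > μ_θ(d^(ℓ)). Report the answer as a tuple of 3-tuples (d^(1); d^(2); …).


Barcode: M ≅ I[1,1]^2, I[1,3]^2, I[3,3]^2. HN layers by μ_θ (3 steps, strictly decreasing):
  μ^(1)=3; μ^(2)=4/3; μ^(3)=-7

((2, 0, 0); (2, 2, 2); (0, 0, 2))


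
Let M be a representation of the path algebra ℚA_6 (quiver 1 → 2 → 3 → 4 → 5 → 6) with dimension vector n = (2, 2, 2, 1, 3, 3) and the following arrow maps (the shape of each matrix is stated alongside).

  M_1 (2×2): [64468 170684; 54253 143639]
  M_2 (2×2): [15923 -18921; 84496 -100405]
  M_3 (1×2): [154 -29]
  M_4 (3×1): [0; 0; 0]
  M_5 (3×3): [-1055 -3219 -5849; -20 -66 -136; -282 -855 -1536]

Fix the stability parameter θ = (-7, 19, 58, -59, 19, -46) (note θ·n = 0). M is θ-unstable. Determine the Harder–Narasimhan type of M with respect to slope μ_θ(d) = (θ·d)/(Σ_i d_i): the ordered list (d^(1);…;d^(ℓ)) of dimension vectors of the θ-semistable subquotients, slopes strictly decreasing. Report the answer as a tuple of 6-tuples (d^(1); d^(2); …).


Barcode: M ≅ I[1,1], I[1,4], I[2,3], I[5,5], I[5,6]^2, I[6,6]. HN layers by μ_θ (6 steps, strictly decreasing):
  μ^(1)=58; μ^(2)=19; μ^(3)=6; μ^(4)=-7; μ^(5)=-27/2; μ^(6)=-46

((0, 0, 1, 0, 0, 0); (0, 1, 0, 0, 1, 0); (0, 1, 1, 1, 0, 0); (2, 0, 0, 0, 0, 0); (0, 0, 0, 0, 2, 2); (0, 0, 0, 0, 0, 1))


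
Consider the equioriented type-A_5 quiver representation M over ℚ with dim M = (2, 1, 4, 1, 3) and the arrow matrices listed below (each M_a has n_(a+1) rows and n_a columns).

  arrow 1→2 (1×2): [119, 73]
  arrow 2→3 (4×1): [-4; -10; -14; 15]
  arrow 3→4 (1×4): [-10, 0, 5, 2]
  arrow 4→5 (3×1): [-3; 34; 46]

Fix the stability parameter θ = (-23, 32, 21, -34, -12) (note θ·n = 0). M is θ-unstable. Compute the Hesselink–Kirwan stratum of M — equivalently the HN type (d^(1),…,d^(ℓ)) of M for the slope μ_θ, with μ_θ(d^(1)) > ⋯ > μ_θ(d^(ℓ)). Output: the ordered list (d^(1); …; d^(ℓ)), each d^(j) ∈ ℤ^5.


Barcode: M ≅ I[1,1], I[1,3], I[3,3]^2, I[3,5], I[5,5]^2. HN layers by μ_θ (5 steps, strictly decreasing):
  μ^(1)=53/2; μ^(2)=21; μ^(3)=-25/3; μ^(4)=-12; μ^(5)=-23

((0, 1, 1, 0, 0); (0, 0, 2, 0, 0); (0, 0, 1, 1, 1); (0, 0, 0, 0, 2); (2, 0, 0, 0, 0))


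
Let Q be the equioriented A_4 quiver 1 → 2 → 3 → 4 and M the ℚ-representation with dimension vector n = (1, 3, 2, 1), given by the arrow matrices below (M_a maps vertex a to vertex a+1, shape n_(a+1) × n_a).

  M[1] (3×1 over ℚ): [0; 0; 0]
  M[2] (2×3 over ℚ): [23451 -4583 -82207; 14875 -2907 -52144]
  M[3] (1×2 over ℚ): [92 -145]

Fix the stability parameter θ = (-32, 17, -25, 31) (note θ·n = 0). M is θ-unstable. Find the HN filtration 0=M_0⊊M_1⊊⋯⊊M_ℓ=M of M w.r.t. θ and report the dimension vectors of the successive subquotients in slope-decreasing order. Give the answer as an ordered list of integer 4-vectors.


Barcode: M ≅ I[1,1], I[2,2], I[2,3], I[2,4]. HN layers by μ_θ (4 steps, strictly decreasing):
  μ^(1)=31; μ^(2)=17; μ^(3)=-4; μ^(4)=-32

((0, 0, 0, 1); (0, 1, 0, 0); (0, 2, 2, 0); (1, 0, 0, 0))


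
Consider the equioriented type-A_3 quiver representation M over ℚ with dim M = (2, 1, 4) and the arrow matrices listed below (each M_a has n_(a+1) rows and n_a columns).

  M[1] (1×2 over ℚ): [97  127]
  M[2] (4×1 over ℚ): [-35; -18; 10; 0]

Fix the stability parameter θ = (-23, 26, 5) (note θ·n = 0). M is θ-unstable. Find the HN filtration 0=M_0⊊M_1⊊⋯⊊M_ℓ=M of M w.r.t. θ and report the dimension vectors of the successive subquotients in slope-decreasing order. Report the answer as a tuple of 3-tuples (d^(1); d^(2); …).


Barcode: M ≅ I[1,1], I[1,3], I[3,3]^3. HN layers by μ_θ (3 steps, strictly decreasing):
  μ^(1)=31/2; μ^(2)=5; μ^(3)=-23

((0, 1, 1); (0, 0, 3); (2, 0, 0))


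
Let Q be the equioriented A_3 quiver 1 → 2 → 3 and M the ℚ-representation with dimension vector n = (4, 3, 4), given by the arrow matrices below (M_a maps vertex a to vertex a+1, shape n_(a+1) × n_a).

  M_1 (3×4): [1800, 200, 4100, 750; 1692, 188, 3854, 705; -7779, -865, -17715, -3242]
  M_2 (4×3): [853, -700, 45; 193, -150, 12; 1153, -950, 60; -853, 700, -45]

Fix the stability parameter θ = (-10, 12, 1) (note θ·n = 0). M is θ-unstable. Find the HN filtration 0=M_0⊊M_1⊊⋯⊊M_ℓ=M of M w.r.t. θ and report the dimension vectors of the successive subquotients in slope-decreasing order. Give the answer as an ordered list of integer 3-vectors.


Via rank(M_{q-1}∘⋯∘M_p): M ≅ I[1,1]^2, I[1,2], I[1,3], I[2,3], I[3,3]^2.
μ_θ-semistable layers: μ^(1)=12; μ^(2)=13/2; μ^(3)=1; μ^(4)=-10

((0, 1, 0); (0, 2, 2); (0, 0, 2); (4, 0, 0))


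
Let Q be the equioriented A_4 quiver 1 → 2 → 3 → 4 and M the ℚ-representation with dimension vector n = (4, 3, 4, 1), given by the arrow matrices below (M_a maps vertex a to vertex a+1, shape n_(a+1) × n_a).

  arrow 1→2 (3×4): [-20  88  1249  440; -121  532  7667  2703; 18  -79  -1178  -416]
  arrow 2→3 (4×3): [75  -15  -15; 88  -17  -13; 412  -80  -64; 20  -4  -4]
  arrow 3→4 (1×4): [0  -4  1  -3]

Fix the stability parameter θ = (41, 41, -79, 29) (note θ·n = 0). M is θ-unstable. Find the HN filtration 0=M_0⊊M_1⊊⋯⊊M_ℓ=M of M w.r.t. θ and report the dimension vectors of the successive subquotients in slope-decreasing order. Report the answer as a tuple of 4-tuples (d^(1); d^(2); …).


Barcode: M ≅ I[1,1], I[1,2], I[1,3]^2, I[3,3], I[3,4]. HN layers by μ_θ (4 steps, strictly decreasing):
  μ^(1)=41; μ^(2)=29; μ^(3)=1; μ^(4)=-79

((2, 1, 0, 0); (0, 0, 0, 1); (2, 2, 2, 0); (0, 0, 2, 0))


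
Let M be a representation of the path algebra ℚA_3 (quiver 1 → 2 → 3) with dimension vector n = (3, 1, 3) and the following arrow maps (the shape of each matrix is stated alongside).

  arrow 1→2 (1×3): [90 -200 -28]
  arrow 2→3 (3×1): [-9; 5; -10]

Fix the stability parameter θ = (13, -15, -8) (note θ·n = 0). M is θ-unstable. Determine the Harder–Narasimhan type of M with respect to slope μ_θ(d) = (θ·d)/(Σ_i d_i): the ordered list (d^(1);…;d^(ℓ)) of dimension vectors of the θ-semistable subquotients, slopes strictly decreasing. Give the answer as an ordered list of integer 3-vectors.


Barcode: M ≅ I[1,1]^2, I[1,3], I[3,3]^2. HN layers by μ_θ (3 steps, strictly decreasing):
  μ^(1)=13; μ^(2)=-10/3; μ^(3)=-8

((2, 0, 0); (1, 1, 1); (0, 0, 2))


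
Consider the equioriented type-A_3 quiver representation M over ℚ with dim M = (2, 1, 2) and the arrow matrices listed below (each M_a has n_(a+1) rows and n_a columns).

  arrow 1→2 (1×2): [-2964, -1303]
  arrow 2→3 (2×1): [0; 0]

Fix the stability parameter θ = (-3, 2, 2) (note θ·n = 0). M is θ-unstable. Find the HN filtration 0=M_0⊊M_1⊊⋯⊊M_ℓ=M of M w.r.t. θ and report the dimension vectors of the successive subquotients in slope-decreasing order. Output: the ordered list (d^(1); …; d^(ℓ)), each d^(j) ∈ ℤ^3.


Barcode: M ≅ I[1,1], I[1,2], I[3,3]^2. HN layers by μ_θ (2 steps, strictly decreasing):
  μ^(1)=2; μ^(2)=-3

((0, 1, 2); (2, 0, 0))


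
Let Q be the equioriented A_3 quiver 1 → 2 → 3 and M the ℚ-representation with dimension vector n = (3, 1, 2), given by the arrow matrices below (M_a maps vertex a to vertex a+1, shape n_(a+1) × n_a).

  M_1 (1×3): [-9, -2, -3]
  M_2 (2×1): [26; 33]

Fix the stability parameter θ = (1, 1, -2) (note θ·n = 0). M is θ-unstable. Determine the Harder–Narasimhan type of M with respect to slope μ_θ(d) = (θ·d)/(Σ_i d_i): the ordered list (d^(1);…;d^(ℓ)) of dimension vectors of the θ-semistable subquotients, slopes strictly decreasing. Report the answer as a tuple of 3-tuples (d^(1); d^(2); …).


Interval decomposition of M: I[1,1]^2, I[1,3], I[3,3].
HN type (ℓ=3): μ^(1)=1; μ^(2)=0; μ^(3)=-2

((2, 0, 0); (1, 1, 1); (0, 0, 1))


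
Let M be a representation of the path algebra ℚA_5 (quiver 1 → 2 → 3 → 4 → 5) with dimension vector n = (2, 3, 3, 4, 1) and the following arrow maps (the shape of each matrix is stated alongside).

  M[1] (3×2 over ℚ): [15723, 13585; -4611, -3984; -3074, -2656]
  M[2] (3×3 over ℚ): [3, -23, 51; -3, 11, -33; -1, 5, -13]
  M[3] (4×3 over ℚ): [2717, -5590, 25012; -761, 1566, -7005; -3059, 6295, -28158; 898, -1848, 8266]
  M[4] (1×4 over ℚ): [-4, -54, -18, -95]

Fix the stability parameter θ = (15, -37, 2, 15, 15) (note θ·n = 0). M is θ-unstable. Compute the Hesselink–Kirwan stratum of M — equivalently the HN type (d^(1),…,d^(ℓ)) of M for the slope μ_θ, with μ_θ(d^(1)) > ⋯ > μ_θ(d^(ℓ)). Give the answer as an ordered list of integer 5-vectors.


Via rank(M_{q-1}∘⋯∘M_p): M ≅ I[1,2], I[1,4], I[2,5], I[3,4], I[4,4].
μ_θ-semistable layers: μ^(1)=15; μ^(2)=2; μ^(3)=-11; μ^(4)=-37

((0, 0, 0, 4, 1); (0, 0, 3, 0, 0); (2, 2, 0, 0, 0); (0, 1, 0, 0, 0))


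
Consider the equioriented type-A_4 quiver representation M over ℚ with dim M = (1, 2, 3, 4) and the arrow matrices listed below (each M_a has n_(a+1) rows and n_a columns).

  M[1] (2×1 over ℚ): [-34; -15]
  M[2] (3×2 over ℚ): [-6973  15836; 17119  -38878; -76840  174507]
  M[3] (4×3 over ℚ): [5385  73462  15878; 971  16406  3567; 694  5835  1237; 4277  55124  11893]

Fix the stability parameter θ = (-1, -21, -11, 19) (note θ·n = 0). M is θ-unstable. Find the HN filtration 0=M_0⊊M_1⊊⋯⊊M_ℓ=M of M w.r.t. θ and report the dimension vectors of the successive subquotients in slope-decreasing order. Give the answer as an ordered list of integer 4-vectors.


Via rank(M_{q-1}∘⋯∘M_p): M ≅ I[1,4], I[2,4], I[3,4], I[4,4].
μ_θ-semistable layers: μ^(1)=19; μ^(2)=-11; μ^(3)=-21

((0, 0, 0, 4); (1, 1, 3, 0); (0, 1, 0, 0))


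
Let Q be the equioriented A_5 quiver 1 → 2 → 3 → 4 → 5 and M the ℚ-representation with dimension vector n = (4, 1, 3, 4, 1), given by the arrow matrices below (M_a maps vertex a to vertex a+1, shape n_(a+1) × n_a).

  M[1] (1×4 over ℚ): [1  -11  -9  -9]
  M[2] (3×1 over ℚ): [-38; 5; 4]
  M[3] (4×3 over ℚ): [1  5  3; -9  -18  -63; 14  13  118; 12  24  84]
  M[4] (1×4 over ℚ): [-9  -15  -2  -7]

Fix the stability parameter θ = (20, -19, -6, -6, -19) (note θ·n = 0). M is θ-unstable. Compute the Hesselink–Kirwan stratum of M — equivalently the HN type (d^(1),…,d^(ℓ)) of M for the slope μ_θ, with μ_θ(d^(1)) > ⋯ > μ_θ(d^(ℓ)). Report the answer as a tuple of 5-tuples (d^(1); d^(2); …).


Via rank(M_{q-1}∘⋯∘M_p): M ≅ I[1,1]^3, I[1,5], I[3,3], I[3,4], I[4,4]^2.
μ_θ-semistable layers: μ^(1)=20; μ^(2)=-6

((3, 0, 0, 0, 0); (1, 1, 3, 4, 1))


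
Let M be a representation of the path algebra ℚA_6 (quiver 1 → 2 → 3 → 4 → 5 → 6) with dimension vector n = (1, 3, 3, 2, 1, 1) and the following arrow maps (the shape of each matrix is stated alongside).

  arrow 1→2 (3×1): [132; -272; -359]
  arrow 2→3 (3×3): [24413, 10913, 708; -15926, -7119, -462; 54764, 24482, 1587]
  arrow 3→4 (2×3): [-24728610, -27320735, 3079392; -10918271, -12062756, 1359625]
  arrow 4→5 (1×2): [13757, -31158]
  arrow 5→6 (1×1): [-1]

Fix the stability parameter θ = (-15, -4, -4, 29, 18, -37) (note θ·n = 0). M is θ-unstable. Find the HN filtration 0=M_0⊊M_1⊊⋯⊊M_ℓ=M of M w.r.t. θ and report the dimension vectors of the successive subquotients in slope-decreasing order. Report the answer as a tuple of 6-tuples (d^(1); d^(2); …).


Barcode: M ≅ I[1,4], I[2,3], I[2,6]. HN layers by μ_θ (4 steps, strictly decreasing):
  μ^(1)=29; μ^(2)=10/3; μ^(3)=-4; μ^(4)=-15

((0, 0, 0, 1, 0, 0); (0, 0, 0, 1, 1, 1); (0, 3, 3, 0, 0, 0); (1, 0, 0, 0, 0, 0))


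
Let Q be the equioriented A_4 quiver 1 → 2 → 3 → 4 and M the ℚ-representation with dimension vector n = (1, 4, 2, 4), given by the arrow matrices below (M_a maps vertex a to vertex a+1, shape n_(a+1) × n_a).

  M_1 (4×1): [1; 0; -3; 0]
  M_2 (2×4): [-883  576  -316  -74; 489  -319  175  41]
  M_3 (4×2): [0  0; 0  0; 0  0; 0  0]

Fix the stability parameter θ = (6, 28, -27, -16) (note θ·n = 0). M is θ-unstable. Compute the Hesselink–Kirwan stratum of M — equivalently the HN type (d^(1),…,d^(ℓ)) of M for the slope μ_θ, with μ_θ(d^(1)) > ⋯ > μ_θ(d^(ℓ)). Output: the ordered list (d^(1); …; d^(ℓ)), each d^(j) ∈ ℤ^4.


Interval decomposition of M: I[1,3], I[2,2]^2, I[2,3], I[4,4]^4.
HN type (ℓ=4): μ^(1)=28; μ^(2)=7/3; μ^(3)=1/2; μ^(4)=-16

((0, 2, 0, 0); (1, 1, 1, 0); (0, 1, 1, 0); (0, 0, 0, 4))


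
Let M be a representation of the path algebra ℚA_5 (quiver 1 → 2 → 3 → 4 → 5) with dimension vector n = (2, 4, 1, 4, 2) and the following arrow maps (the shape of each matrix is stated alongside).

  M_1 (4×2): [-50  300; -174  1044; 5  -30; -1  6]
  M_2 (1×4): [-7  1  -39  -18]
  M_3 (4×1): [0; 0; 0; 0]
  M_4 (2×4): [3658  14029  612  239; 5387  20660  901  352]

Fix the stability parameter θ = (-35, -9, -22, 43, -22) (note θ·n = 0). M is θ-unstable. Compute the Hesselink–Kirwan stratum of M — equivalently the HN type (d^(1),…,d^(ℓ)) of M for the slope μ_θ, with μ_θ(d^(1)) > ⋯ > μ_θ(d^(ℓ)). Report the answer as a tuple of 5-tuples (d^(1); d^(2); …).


Interval decomposition of M: I[1,1], I[1,3], I[2,2]^3, I[4,4]^2, I[4,5]^2.
HN type (ℓ=5): μ^(1)=43; μ^(2)=21/2; μ^(3)=-9; μ^(4)=-31/2; μ^(5)=-35

((0, 0, 0, 2, 0); (0, 0, 0, 2, 2); (0, 3, 0, 0, 0); (0, 1, 1, 0, 0); (2, 0, 0, 0, 0))


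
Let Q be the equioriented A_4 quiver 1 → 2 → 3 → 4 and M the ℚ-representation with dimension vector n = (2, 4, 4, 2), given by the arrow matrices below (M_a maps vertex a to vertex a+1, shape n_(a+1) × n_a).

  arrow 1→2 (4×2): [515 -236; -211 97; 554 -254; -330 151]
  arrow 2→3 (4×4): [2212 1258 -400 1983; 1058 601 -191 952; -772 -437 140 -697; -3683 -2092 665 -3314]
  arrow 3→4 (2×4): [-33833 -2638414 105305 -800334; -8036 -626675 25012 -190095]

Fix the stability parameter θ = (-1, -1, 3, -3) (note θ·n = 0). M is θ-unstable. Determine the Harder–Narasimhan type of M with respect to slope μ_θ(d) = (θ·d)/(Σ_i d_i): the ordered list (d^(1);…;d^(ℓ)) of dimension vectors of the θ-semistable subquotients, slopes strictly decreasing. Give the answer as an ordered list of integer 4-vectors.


Via rank(M_{q-1}∘⋯∘M_p): M ≅ I[1,4]^2, I[2,3]^2.
μ_θ-semistable layers: μ^(1)=3; μ^(2)=0; μ^(3)=-1

((0, 0, 2, 0); (0, 0, 2, 2); (2, 4, 0, 0))


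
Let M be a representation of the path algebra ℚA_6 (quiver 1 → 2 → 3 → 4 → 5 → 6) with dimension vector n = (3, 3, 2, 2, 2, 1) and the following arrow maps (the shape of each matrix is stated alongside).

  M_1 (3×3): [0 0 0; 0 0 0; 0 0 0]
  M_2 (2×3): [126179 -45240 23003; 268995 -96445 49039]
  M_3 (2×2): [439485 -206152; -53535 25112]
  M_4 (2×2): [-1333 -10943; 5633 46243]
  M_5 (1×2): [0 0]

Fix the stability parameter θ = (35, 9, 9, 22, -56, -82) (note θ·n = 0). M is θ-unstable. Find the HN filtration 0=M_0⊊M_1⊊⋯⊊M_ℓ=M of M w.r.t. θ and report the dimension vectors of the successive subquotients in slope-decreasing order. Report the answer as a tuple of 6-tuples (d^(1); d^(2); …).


Via rank(M_{q-1}∘⋯∘M_p): M ≅ I[1,1]^3, I[2,2], I[2,3], I[2,4], I[4,5], I[5,5], I[6,6].
μ_θ-semistable layers: μ^(1)=35; μ^(2)=22; μ^(3)=9; μ^(4)=-17; μ^(5)=-56; μ^(6)=-82

((3, 0, 0, 0, 0, 0); (0, 0, 0, 1, 0, 0); (0, 3, 2, 0, 0, 0); (0, 0, 0, 1, 1, 0); (0, 0, 0, 0, 1, 0); (0, 0, 0, 0, 0, 1))


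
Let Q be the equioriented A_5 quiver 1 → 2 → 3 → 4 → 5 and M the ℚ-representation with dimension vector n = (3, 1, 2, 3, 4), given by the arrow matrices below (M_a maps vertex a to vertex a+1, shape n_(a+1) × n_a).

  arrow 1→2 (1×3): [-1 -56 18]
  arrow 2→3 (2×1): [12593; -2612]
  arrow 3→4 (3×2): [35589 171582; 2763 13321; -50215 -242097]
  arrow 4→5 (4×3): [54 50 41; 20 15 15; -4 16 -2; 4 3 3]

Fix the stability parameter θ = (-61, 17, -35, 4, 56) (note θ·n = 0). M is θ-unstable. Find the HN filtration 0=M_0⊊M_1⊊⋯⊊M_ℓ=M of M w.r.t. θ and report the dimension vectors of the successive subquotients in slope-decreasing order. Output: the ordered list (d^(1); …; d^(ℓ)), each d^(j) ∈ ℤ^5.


Via rank(M_{q-1}∘⋯∘M_p): M ≅ I[1,1]^2, I[1,5], I[3,4], I[4,5], I[5,5]^2.
μ_θ-semistable layers: μ^(1)=56; μ^(2)=4; μ^(3)=-9; μ^(4)=-35; μ^(5)=-61

((0, 0, 0, 0, 4); (0, 0, 0, 3, 0); (0, 1, 1, 0, 0); (0, 0, 1, 0, 0); (3, 0, 0, 0, 0))


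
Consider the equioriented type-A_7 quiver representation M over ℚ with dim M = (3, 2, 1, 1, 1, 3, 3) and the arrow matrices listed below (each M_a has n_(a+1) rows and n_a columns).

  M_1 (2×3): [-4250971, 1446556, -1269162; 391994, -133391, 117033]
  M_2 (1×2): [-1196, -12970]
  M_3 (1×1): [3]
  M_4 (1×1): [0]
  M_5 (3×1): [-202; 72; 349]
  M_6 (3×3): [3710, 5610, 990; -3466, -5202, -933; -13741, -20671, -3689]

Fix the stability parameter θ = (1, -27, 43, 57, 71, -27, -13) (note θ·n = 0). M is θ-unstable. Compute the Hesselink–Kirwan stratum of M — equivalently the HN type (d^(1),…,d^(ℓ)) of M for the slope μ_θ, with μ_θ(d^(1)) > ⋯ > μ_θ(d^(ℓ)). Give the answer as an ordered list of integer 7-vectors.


Via rank(M_{q-1}∘⋯∘M_p): M ≅ I[1,1], I[1,2], I[1,4], I[5,7], I[6,6], I[6,7], I[7,7].
μ_θ-semistable layers: μ^(1)=57; μ^(2)=43; μ^(3)=31/3; μ^(4)=1; μ^(5)=-13; μ^(6)=-27

((0, 0, 0, 1, 0, 0, 0); (0, 0, 1, 0, 0, 0, 0); (0, 0, 0, 0, 1, 1, 1); (1, 0, 0, 0, 0, 0, 0); (2, 2, 0, 0, 0, 0, 2); (0, 0, 0, 0, 0, 2, 0))


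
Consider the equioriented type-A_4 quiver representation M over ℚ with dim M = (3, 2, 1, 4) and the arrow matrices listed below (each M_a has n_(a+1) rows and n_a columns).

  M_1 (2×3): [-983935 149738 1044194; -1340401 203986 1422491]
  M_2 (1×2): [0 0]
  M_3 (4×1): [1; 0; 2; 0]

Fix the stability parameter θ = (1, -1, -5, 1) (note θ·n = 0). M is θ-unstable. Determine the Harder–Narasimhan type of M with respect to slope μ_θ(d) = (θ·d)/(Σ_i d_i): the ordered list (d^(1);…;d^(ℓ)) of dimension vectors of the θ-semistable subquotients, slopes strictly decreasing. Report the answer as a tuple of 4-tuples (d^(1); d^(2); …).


Barcode: M ≅ I[1,1], I[1,2]^2, I[3,4], I[4,4]^3. HN layers by μ_θ (3 steps, strictly decreasing):
  μ^(1)=1; μ^(2)=0; μ^(3)=-5

((1, 0, 0, 4); (2, 2, 0, 0); (0, 0, 1, 0))
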